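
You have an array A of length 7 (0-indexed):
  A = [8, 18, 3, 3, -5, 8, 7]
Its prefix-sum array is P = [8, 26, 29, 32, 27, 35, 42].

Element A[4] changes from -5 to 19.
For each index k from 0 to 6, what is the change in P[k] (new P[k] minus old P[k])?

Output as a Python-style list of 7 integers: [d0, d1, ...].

Answer: [0, 0, 0, 0, 24, 24, 24]

Derivation:
Element change: A[4] -5 -> 19, delta = 24
For k < 4: P[k] unchanged, delta_P[k] = 0
For k >= 4: P[k] shifts by exactly 24
Delta array: [0, 0, 0, 0, 24, 24, 24]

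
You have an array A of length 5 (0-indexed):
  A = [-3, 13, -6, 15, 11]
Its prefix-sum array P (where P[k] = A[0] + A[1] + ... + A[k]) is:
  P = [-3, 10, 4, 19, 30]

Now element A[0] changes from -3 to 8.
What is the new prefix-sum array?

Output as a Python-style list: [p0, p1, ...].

Answer: [8, 21, 15, 30, 41]

Derivation:
Change: A[0] -3 -> 8, delta = 11
P[k] for k < 0: unchanged (A[0] not included)
P[k] for k >= 0: shift by delta = 11
  P[0] = -3 + 11 = 8
  P[1] = 10 + 11 = 21
  P[2] = 4 + 11 = 15
  P[3] = 19 + 11 = 30
  P[4] = 30 + 11 = 41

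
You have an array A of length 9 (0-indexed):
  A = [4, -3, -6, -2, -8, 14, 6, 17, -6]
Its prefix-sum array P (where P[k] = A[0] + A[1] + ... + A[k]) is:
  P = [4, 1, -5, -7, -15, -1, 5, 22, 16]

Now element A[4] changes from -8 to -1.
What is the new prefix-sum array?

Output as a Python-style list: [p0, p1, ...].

Answer: [4, 1, -5, -7, -8, 6, 12, 29, 23]

Derivation:
Change: A[4] -8 -> -1, delta = 7
P[k] for k < 4: unchanged (A[4] not included)
P[k] for k >= 4: shift by delta = 7
  P[0] = 4 + 0 = 4
  P[1] = 1 + 0 = 1
  P[2] = -5 + 0 = -5
  P[3] = -7 + 0 = -7
  P[4] = -15 + 7 = -8
  P[5] = -1 + 7 = 6
  P[6] = 5 + 7 = 12
  P[7] = 22 + 7 = 29
  P[8] = 16 + 7 = 23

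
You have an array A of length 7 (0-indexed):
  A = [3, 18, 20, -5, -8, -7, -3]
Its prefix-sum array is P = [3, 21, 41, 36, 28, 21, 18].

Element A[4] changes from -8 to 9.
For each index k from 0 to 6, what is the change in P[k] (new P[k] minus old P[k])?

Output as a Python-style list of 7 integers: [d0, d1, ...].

Element change: A[4] -8 -> 9, delta = 17
For k < 4: P[k] unchanged, delta_P[k] = 0
For k >= 4: P[k] shifts by exactly 17
Delta array: [0, 0, 0, 0, 17, 17, 17]

Answer: [0, 0, 0, 0, 17, 17, 17]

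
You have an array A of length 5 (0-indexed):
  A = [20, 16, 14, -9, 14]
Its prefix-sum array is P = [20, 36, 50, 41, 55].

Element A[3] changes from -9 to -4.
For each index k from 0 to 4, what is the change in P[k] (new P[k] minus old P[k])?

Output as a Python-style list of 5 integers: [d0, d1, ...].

Answer: [0, 0, 0, 5, 5]

Derivation:
Element change: A[3] -9 -> -4, delta = 5
For k < 3: P[k] unchanged, delta_P[k] = 0
For k >= 3: P[k] shifts by exactly 5
Delta array: [0, 0, 0, 5, 5]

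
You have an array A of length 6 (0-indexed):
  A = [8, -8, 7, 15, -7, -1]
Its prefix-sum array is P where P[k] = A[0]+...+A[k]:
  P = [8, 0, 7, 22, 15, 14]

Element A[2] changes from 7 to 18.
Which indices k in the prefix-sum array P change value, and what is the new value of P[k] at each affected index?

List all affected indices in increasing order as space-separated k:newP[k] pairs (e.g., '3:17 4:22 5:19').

P[k] = A[0] + ... + A[k]
P[k] includes A[2] iff k >= 2
Affected indices: 2, 3, ..., 5; delta = 11
  P[2]: 7 + 11 = 18
  P[3]: 22 + 11 = 33
  P[4]: 15 + 11 = 26
  P[5]: 14 + 11 = 25

Answer: 2:18 3:33 4:26 5:25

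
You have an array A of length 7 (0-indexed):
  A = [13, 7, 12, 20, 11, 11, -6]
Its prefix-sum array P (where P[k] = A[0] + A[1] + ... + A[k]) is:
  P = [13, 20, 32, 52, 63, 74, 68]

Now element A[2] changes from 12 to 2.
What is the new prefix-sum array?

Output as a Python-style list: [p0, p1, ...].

Answer: [13, 20, 22, 42, 53, 64, 58]

Derivation:
Change: A[2] 12 -> 2, delta = -10
P[k] for k < 2: unchanged (A[2] not included)
P[k] for k >= 2: shift by delta = -10
  P[0] = 13 + 0 = 13
  P[1] = 20 + 0 = 20
  P[2] = 32 + -10 = 22
  P[3] = 52 + -10 = 42
  P[4] = 63 + -10 = 53
  P[5] = 74 + -10 = 64
  P[6] = 68 + -10 = 58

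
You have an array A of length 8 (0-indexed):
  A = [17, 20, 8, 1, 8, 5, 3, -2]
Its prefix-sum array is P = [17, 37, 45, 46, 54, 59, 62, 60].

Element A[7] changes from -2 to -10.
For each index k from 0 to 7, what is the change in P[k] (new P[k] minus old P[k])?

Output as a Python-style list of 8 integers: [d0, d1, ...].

Answer: [0, 0, 0, 0, 0, 0, 0, -8]

Derivation:
Element change: A[7] -2 -> -10, delta = -8
For k < 7: P[k] unchanged, delta_P[k] = 0
For k >= 7: P[k] shifts by exactly -8
Delta array: [0, 0, 0, 0, 0, 0, 0, -8]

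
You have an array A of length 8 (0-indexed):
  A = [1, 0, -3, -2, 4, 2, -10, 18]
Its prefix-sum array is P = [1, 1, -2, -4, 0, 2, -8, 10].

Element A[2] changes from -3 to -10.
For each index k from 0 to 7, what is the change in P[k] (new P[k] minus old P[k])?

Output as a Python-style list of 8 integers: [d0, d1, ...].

Answer: [0, 0, -7, -7, -7, -7, -7, -7]

Derivation:
Element change: A[2] -3 -> -10, delta = -7
For k < 2: P[k] unchanged, delta_P[k] = 0
For k >= 2: P[k] shifts by exactly -7
Delta array: [0, 0, -7, -7, -7, -7, -7, -7]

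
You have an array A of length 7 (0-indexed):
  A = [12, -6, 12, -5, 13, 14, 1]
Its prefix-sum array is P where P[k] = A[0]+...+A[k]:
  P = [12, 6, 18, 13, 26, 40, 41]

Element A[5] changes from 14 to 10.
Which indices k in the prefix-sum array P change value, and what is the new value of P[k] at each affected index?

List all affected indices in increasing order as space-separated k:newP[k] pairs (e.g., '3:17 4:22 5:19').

Answer: 5:36 6:37

Derivation:
P[k] = A[0] + ... + A[k]
P[k] includes A[5] iff k >= 5
Affected indices: 5, 6, ..., 6; delta = -4
  P[5]: 40 + -4 = 36
  P[6]: 41 + -4 = 37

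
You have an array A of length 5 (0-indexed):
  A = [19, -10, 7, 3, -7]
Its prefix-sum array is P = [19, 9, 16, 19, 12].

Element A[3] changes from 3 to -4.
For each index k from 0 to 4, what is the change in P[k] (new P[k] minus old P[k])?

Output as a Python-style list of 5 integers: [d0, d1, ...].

Element change: A[3] 3 -> -4, delta = -7
For k < 3: P[k] unchanged, delta_P[k] = 0
For k >= 3: P[k] shifts by exactly -7
Delta array: [0, 0, 0, -7, -7]

Answer: [0, 0, 0, -7, -7]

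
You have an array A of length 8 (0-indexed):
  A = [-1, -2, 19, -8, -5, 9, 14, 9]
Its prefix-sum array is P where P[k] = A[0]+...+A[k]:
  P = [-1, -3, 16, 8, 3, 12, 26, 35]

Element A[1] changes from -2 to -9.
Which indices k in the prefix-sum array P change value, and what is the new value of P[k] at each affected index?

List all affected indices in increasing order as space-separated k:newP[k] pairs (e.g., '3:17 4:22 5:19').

P[k] = A[0] + ... + A[k]
P[k] includes A[1] iff k >= 1
Affected indices: 1, 2, ..., 7; delta = -7
  P[1]: -3 + -7 = -10
  P[2]: 16 + -7 = 9
  P[3]: 8 + -7 = 1
  P[4]: 3 + -7 = -4
  P[5]: 12 + -7 = 5
  P[6]: 26 + -7 = 19
  P[7]: 35 + -7 = 28

Answer: 1:-10 2:9 3:1 4:-4 5:5 6:19 7:28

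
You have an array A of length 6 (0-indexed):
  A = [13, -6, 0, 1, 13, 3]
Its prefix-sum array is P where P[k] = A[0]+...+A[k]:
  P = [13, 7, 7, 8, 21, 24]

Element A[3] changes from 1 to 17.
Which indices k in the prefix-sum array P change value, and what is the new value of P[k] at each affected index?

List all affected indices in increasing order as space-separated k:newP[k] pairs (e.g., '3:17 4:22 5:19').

P[k] = A[0] + ... + A[k]
P[k] includes A[3] iff k >= 3
Affected indices: 3, 4, ..., 5; delta = 16
  P[3]: 8 + 16 = 24
  P[4]: 21 + 16 = 37
  P[5]: 24 + 16 = 40

Answer: 3:24 4:37 5:40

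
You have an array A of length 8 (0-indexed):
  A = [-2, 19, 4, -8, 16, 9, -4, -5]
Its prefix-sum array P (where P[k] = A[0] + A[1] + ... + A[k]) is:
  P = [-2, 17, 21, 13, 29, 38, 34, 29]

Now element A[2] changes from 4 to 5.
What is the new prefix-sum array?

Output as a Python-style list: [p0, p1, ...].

Answer: [-2, 17, 22, 14, 30, 39, 35, 30]

Derivation:
Change: A[2] 4 -> 5, delta = 1
P[k] for k < 2: unchanged (A[2] not included)
P[k] for k >= 2: shift by delta = 1
  P[0] = -2 + 0 = -2
  P[1] = 17 + 0 = 17
  P[2] = 21 + 1 = 22
  P[3] = 13 + 1 = 14
  P[4] = 29 + 1 = 30
  P[5] = 38 + 1 = 39
  P[6] = 34 + 1 = 35
  P[7] = 29 + 1 = 30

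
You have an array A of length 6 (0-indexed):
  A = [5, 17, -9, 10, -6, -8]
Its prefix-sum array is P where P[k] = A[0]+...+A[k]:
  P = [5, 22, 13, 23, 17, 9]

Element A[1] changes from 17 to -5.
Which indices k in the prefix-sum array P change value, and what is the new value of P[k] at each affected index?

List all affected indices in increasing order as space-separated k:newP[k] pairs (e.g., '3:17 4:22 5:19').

Answer: 1:0 2:-9 3:1 4:-5 5:-13

Derivation:
P[k] = A[0] + ... + A[k]
P[k] includes A[1] iff k >= 1
Affected indices: 1, 2, ..., 5; delta = -22
  P[1]: 22 + -22 = 0
  P[2]: 13 + -22 = -9
  P[3]: 23 + -22 = 1
  P[4]: 17 + -22 = -5
  P[5]: 9 + -22 = -13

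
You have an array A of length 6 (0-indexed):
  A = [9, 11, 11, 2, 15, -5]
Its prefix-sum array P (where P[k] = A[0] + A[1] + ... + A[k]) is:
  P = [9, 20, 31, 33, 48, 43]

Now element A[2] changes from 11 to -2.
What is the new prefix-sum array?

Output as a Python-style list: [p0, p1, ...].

Change: A[2] 11 -> -2, delta = -13
P[k] for k < 2: unchanged (A[2] not included)
P[k] for k >= 2: shift by delta = -13
  P[0] = 9 + 0 = 9
  P[1] = 20 + 0 = 20
  P[2] = 31 + -13 = 18
  P[3] = 33 + -13 = 20
  P[4] = 48 + -13 = 35
  P[5] = 43 + -13 = 30

Answer: [9, 20, 18, 20, 35, 30]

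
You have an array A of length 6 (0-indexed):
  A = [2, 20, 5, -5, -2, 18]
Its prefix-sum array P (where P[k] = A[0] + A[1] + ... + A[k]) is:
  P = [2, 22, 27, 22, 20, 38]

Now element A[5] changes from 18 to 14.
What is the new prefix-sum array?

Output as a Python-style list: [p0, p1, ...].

Change: A[5] 18 -> 14, delta = -4
P[k] for k < 5: unchanged (A[5] not included)
P[k] for k >= 5: shift by delta = -4
  P[0] = 2 + 0 = 2
  P[1] = 22 + 0 = 22
  P[2] = 27 + 0 = 27
  P[3] = 22 + 0 = 22
  P[4] = 20 + 0 = 20
  P[5] = 38 + -4 = 34

Answer: [2, 22, 27, 22, 20, 34]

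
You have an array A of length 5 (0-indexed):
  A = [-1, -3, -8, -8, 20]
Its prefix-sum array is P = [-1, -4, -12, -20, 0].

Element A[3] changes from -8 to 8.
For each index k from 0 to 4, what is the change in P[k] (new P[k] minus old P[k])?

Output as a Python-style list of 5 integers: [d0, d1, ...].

Element change: A[3] -8 -> 8, delta = 16
For k < 3: P[k] unchanged, delta_P[k] = 0
For k >= 3: P[k] shifts by exactly 16
Delta array: [0, 0, 0, 16, 16]

Answer: [0, 0, 0, 16, 16]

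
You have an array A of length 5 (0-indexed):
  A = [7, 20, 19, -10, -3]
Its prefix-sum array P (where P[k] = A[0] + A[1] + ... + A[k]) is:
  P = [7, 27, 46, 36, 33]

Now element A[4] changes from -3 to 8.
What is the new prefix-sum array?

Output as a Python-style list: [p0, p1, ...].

Change: A[4] -3 -> 8, delta = 11
P[k] for k < 4: unchanged (A[4] not included)
P[k] for k >= 4: shift by delta = 11
  P[0] = 7 + 0 = 7
  P[1] = 27 + 0 = 27
  P[2] = 46 + 0 = 46
  P[3] = 36 + 0 = 36
  P[4] = 33 + 11 = 44

Answer: [7, 27, 46, 36, 44]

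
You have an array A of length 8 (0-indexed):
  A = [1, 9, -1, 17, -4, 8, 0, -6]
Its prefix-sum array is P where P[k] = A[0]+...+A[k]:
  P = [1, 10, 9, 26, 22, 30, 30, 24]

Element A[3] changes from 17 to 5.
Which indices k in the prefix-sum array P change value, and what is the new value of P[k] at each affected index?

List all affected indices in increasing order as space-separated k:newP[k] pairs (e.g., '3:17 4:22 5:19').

P[k] = A[0] + ... + A[k]
P[k] includes A[3] iff k >= 3
Affected indices: 3, 4, ..., 7; delta = -12
  P[3]: 26 + -12 = 14
  P[4]: 22 + -12 = 10
  P[5]: 30 + -12 = 18
  P[6]: 30 + -12 = 18
  P[7]: 24 + -12 = 12

Answer: 3:14 4:10 5:18 6:18 7:12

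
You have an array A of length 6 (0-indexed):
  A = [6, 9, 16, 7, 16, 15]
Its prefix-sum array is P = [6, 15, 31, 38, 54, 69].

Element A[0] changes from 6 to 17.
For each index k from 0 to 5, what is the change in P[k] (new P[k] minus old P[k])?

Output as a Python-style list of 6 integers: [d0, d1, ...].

Answer: [11, 11, 11, 11, 11, 11]

Derivation:
Element change: A[0] 6 -> 17, delta = 11
For k < 0: P[k] unchanged, delta_P[k] = 0
For k >= 0: P[k] shifts by exactly 11
Delta array: [11, 11, 11, 11, 11, 11]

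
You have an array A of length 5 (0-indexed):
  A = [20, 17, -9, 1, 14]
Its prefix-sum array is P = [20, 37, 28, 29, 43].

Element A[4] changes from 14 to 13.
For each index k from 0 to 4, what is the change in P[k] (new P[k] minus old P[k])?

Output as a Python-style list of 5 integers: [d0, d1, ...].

Element change: A[4] 14 -> 13, delta = -1
For k < 4: P[k] unchanged, delta_P[k] = 0
For k >= 4: P[k] shifts by exactly -1
Delta array: [0, 0, 0, 0, -1]

Answer: [0, 0, 0, 0, -1]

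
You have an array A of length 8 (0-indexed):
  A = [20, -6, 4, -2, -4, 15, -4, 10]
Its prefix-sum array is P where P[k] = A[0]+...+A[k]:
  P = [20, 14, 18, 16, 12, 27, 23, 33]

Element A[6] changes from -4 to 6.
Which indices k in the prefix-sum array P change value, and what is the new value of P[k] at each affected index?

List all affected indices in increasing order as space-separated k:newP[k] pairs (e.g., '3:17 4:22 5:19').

Answer: 6:33 7:43

Derivation:
P[k] = A[0] + ... + A[k]
P[k] includes A[6] iff k >= 6
Affected indices: 6, 7, ..., 7; delta = 10
  P[6]: 23 + 10 = 33
  P[7]: 33 + 10 = 43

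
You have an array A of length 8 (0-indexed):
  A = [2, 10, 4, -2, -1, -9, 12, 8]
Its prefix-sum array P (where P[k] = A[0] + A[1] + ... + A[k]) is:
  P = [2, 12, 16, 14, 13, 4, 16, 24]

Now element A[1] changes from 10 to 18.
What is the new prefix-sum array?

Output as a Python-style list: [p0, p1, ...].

Change: A[1] 10 -> 18, delta = 8
P[k] for k < 1: unchanged (A[1] not included)
P[k] for k >= 1: shift by delta = 8
  P[0] = 2 + 0 = 2
  P[1] = 12 + 8 = 20
  P[2] = 16 + 8 = 24
  P[3] = 14 + 8 = 22
  P[4] = 13 + 8 = 21
  P[5] = 4 + 8 = 12
  P[6] = 16 + 8 = 24
  P[7] = 24 + 8 = 32

Answer: [2, 20, 24, 22, 21, 12, 24, 32]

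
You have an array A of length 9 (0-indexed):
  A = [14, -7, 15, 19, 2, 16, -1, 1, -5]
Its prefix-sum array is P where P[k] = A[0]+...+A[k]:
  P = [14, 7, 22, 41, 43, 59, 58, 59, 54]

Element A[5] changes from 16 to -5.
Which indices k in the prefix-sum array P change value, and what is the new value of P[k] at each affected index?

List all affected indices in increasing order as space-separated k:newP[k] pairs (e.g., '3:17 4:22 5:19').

P[k] = A[0] + ... + A[k]
P[k] includes A[5] iff k >= 5
Affected indices: 5, 6, ..., 8; delta = -21
  P[5]: 59 + -21 = 38
  P[6]: 58 + -21 = 37
  P[7]: 59 + -21 = 38
  P[8]: 54 + -21 = 33

Answer: 5:38 6:37 7:38 8:33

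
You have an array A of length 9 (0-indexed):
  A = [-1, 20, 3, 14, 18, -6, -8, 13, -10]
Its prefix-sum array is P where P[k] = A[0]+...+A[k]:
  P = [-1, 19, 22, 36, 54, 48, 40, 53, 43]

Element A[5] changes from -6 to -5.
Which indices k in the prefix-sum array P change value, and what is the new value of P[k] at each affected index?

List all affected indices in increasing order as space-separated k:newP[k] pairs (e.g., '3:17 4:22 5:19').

Answer: 5:49 6:41 7:54 8:44

Derivation:
P[k] = A[0] + ... + A[k]
P[k] includes A[5] iff k >= 5
Affected indices: 5, 6, ..., 8; delta = 1
  P[5]: 48 + 1 = 49
  P[6]: 40 + 1 = 41
  P[7]: 53 + 1 = 54
  P[8]: 43 + 1 = 44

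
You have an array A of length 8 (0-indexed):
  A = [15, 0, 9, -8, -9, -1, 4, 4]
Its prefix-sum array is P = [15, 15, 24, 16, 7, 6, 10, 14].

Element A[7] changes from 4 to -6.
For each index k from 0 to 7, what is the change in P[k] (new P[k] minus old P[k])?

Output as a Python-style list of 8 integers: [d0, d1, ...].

Answer: [0, 0, 0, 0, 0, 0, 0, -10]

Derivation:
Element change: A[7] 4 -> -6, delta = -10
For k < 7: P[k] unchanged, delta_P[k] = 0
For k >= 7: P[k] shifts by exactly -10
Delta array: [0, 0, 0, 0, 0, 0, 0, -10]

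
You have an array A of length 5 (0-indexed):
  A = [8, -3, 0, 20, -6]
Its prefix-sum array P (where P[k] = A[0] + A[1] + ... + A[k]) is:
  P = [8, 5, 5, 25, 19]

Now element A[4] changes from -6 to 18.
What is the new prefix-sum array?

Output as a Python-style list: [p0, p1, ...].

Change: A[4] -6 -> 18, delta = 24
P[k] for k < 4: unchanged (A[4] not included)
P[k] for k >= 4: shift by delta = 24
  P[0] = 8 + 0 = 8
  P[1] = 5 + 0 = 5
  P[2] = 5 + 0 = 5
  P[3] = 25 + 0 = 25
  P[4] = 19 + 24 = 43

Answer: [8, 5, 5, 25, 43]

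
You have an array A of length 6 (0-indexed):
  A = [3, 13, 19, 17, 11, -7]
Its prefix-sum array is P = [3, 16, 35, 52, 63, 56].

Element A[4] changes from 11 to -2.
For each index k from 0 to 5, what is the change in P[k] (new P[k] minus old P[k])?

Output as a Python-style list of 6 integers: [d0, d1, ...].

Answer: [0, 0, 0, 0, -13, -13]

Derivation:
Element change: A[4] 11 -> -2, delta = -13
For k < 4: P[k] unchanged, delta_P[k] = 0
For k >= 4: P[k] shifts by exactly -13
Delta array: [0, 0, 0, 0, -13, -13]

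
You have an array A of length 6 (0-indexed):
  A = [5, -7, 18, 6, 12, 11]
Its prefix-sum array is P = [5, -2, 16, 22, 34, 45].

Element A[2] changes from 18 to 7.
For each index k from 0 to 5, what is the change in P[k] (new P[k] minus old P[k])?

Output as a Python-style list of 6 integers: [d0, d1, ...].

Answer: [0, 0, -11, -11, -11, -11]

Derivation:
Element change: A[2] 18 -> 7, delta = -11
For k < 2: P[k] unchanged, delta_P[k] = 0
For k >= 2: P[k] shifts by exactly -11
Delta array: [0, 0, -11, -11, -11, -11]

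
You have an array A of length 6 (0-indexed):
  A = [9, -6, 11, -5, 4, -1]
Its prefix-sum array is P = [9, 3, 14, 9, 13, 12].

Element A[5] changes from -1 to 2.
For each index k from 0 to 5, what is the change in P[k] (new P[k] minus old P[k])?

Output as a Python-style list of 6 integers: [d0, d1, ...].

Answer: [0, 0, 0, 0, 0, 3]

Derivation:
Element change: A[5] -1 -> 2, delta = 3
For k < 5: P[k] unchanged, delta_P[k] = 0
For k >= 5: P[k] shifts by exactly 3
Delta array: [0, 0, 0, 0, 0, 3]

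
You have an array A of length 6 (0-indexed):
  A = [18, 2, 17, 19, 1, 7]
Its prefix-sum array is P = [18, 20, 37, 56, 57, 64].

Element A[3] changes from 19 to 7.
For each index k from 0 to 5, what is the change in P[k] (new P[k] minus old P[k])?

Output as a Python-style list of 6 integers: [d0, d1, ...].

Element change: A[3] 19 -> 7, delta = -12
For k < 3: P[k] unchanged, delta_P[k] = 0
For k >= 3: P[k] shifts by exactly -12
Delta array: [0, 0, 0, -12, -12, -12]

Answer: [0, 0, 0, -12, -12, -12]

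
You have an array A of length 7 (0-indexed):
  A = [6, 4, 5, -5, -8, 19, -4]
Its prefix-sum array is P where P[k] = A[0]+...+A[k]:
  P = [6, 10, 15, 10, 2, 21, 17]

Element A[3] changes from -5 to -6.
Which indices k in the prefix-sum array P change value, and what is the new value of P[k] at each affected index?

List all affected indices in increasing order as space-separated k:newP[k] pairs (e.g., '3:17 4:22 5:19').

P[k] = A[0] + ... + A[k]
P[k] includes A[3] iff k >= 3
Affected indices: 3, 4, ..., 6; delta = -1
  P[3]: 10 + -1 = 9
  P[4]: 2 + -1 = 1
  P[5]: 21 + -1 = 20
  P[6]: 17 + -1 = 16

Answer: 3:9 4:1 5:20 6:16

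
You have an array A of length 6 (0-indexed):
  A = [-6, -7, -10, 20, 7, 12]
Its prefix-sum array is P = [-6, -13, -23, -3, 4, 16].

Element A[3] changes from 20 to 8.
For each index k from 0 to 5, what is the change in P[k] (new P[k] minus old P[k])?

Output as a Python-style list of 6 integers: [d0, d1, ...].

Answer: [0, 0, 0, -12, -12, -12]

Derivation:
Element change: A[3] 20 -> 8, delta = -12
For k < 3: P[k] unchanged, delta_P[k] = 0
For k >= 3: P[k] shifts by exactly -12
Delta array: [0, 0, 0, -12, -12, -12]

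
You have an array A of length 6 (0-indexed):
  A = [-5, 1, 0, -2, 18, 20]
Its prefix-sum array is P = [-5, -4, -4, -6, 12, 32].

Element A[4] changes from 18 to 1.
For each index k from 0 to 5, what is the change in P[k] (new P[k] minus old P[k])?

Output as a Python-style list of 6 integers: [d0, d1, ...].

Element change: A[4] 18 -> 1, delta = -17
For k < 4: P[k] unchanged, delta_P[k] = 0
For k >= 4: P[k] shifts by exactly -17
Delta array: [0, 0, 0, 0, -17, -17]

Answer: [0, 0, 0, 0, -17, -17]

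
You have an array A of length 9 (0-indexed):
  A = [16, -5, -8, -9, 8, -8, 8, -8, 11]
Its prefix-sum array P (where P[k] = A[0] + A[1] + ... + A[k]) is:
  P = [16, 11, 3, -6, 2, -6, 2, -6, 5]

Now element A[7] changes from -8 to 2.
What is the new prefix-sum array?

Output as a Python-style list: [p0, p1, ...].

Change: A[7] -8 -> 2, delta = 10
P[k] for k < 7: unchanged (A[7] not included)
P[k] for k >= 7: shift by delta = 10
  P[0] = 16 + 0 = 16
  P[1] = 11 + 0 = 11
  P[2] = 3 + 0 = 3
  P[3] = -6 + 0 = -6
  P[4] = 2 + 0 = 2
  P[5] = -6 + 0 = -6
  P[6] = 2 + 0 = 2
  P[7] = -6 + 10 = 4
  P[8] = 5 + 10 = 15

Answer: [16, 11, 3, -6, 2, -6, 2, 4, 15]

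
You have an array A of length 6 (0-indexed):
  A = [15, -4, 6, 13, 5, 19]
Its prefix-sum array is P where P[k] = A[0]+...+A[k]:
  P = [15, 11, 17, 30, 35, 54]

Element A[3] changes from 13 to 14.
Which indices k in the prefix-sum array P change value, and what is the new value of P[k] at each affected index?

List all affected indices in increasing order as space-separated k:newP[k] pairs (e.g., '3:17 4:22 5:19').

Answer: 3:31 4:36 5:55

Derivation:
P[k] = A[0] + ... + A[k]
P[k] includes A[3] iff k >= 3
Affected indices: 3, 4, ..., 5; delta = 1
  P[3]: 30 + 1 = 31
  P[4]: 35 + 1 = 36
  P[5]: 54 + 1 = 55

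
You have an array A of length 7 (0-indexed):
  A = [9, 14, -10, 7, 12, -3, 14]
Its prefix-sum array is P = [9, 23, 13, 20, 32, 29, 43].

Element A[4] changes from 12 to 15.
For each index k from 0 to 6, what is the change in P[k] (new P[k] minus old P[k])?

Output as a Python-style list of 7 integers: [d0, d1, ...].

Answer: [0, 0, 0, 0, 3, 3, 3]

Derivation:
Element change: A[4] 12 -> 15, delta = 3
For k < 4: P[k] unchanged, delta_P[k] = 0
For k >= 4: P[k] shifts by exactly 3
Delta array: [0, 0, 0, 0, 3, 3, 3]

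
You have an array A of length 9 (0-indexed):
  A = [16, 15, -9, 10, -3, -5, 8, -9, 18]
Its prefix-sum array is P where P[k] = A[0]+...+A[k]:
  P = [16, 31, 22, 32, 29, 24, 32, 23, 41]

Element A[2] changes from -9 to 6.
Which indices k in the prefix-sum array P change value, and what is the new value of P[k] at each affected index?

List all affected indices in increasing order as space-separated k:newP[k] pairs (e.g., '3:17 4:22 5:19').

P[k] = A[0] + ... + A[k]
P[k] includes A[2] iff k >= 2
Affected indices: 2, 3, ..., 8; delta = 15
  P[2]: 22 + 15 = 37
  P[3]: 32 + 15 = 47
  P[4]: 29 + 15 = 44
  P[5]: 24 + 15 = 39
  P[6]: 32 + 15 = 47
  P[7]: 23 + 15 = 38
  P[8]: 41 + 15 = 56

Answer: 2:37 3:47 4:44 5:39 6:47 7:38 8:56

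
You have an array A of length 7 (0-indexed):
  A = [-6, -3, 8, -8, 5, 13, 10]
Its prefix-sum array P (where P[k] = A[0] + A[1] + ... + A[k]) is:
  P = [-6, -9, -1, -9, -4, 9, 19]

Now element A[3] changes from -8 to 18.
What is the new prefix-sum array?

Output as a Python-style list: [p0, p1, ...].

Answer: [-6, -9, -1, 17, 22, 35, 45]

Derivation:
Change: A[3] -8 -> 18, delta = 26
P[k] for k < 3: unchanged (A[3] not included)
P[k] for k >= 3: shift by delta = 26
  P[0] = -6 + 0 = -6
  P[1] = -9 + 0 = -9
  P[2] = -1 + 0 = -1
  P[3] = -9 + 26 = 17
  P[4] = -4 + 26 = 22
  P[5] = 9 + 26 = 35
  P[6] = 19 + 26 = 45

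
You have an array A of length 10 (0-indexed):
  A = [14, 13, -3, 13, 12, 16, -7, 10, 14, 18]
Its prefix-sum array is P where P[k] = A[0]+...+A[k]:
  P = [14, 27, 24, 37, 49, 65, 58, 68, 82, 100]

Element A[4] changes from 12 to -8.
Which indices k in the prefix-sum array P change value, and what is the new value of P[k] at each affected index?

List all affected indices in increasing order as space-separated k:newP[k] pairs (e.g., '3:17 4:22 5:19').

P[k] = A[0] + ... + A[k]
P[k] includes A[4] iff k >= 4
Affected indices: 4, 5, ..., 9; delta = -20
  P[4]: 49 + -20 = 29
  P[5]: 65 + -20 = 45
  P[6]: 58 + -20 = 38
  P[7]: 68 + -20 = 48
  P[8]: 82 + -20 = 62
  P[9]: 100 + -20 = 80

Answer: 4:29 5:45 6:38 7:48 8:62 9:80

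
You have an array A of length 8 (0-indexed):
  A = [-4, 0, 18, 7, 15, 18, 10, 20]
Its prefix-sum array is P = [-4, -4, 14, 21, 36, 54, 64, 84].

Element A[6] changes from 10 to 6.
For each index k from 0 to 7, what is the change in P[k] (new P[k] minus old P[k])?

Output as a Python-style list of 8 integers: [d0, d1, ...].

Element change: A[6] 10 -> 6, delta = -4
For k < 6: P[k] unchanged, delta_P[k] = 0
For k >= 6: P[k] shifts by exactly -4
Delta array: [0, 0, 0, 0, 0, 0, -4, -4]

Answer: [0, 0, 0, 0, 0, 0, -4, -4]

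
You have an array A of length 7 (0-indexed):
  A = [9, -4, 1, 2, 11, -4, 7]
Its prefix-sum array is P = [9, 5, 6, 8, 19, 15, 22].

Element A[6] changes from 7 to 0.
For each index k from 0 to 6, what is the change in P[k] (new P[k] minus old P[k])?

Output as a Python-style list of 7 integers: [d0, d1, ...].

Answer: [0, 0, 0, 0, 0, 0, -7]

Derivation:
Element change: A[6] 7 -> 0, delta = -7
For k < 6: P[k] unchanged, delta_P[k] = 0
For k >= 6: P[k] shifts by exactly -7
Delta array: [0, 0, 0, 0, 0, 0, -7]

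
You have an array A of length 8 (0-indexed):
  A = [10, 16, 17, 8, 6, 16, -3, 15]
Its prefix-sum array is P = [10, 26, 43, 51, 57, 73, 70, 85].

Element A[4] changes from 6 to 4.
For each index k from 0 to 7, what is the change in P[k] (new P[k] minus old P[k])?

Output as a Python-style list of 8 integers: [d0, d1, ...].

Element change: A[4] 6 -> 4, delta = -2
For k < 4: P[k] unchanged, delta_P[k] = 0
For k >= 4: P[k] shifts by exactly -2
Delta array: [0, 0, 0, 0, -2, -2, -2, -2]

Answer: [0, 0, 0, 0, -2, -2, -2, -2]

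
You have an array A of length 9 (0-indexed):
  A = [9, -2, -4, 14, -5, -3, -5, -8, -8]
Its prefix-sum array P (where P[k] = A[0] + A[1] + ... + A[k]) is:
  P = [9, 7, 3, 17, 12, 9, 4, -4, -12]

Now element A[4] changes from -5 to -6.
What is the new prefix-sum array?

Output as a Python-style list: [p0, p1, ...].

Change: A[4] -5 -> -6, delta = -1
P[k] for k < 4: unchanged (A[4] not included)
P[k] for k >= 4: shift by delta = -1
  P[0] = 9 + 0 = 9
  P[1] = 7 + 0 = 7
  P[2] = 3 + 0 = 3
  P[3] = 17 + 0 = 17
  P[4] = 12 + -1 = 11
  P[5] = 9 + -1 = 8
  P[6] = 4 + -1 = 3
  P[7] = -4 + -1 = -5
  P[8] = -12 + -1 = -13

Answer: [9, 7, 3, 17, 11, 8, 3, -5, -13]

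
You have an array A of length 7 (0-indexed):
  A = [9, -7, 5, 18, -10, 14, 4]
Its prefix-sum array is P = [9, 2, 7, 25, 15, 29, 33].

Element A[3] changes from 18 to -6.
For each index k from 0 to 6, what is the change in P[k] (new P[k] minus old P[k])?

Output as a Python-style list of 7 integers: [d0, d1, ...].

Element change: A[3] 18 -> -6, delta = -24
For k < 3: P[k] unchanged, delta_P[k] = 0
For k >= 3: P[k] shifts by exactly -24
Delta array: [0, 0, 0, -24, -24, -24, -24]

Answer: [0, 0, 0, -24, -24, -24, -24]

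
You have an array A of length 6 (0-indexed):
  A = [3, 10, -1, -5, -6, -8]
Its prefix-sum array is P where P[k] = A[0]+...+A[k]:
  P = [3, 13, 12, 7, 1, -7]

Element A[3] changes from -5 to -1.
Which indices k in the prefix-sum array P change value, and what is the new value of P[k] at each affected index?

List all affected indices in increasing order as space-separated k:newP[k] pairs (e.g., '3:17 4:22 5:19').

P[k] = A[0] + ... + A[k]
P[k] includes A[3] iff k >= 3
Affected indices: 3, 4, ..., 5; delta = 4
  P[3]: 7 + 4 = 11
  P[4]: 1 + 4 = 5
  P[5]: -7 + 4 = -3

Answer: 3:11 4:5 5:-3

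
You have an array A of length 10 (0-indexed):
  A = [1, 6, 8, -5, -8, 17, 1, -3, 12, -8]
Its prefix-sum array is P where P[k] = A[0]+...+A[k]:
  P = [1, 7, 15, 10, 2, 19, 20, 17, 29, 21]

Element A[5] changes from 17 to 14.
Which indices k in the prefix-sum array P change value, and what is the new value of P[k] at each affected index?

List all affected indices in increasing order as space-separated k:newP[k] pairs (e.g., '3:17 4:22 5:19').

P[k] = A[0] + ... + A[k]
P[k] includes A[5] iff k >= 5
Affected indices: 5, 6, ..., 9; delta = -3
  P[5]: 19 + -3 = 16
  P[6]: 20 + -3 = 17
  P[7]: 17 + -3 = 14
  P[8]: 29 + -3 = 26
  P[9]: 21 + -3 = 18

Answer: 5:16 6:17 7:14 8:26 9:18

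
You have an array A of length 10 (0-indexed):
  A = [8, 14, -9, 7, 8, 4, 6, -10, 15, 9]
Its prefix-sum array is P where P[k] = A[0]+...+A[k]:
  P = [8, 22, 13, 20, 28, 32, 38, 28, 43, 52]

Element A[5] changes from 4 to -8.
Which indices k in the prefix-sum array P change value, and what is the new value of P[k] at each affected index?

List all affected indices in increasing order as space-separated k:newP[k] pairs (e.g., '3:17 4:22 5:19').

Answer: 5:20 6:26 7:16 8:31 9:40

Derivation:
P[k] = A[0] + ... + A[k]
P[k] includes A[5] iff k >= 5
Affected indices: 5, 6, ..., 9; delta = -12
  P[5]: 32 + -12 = 20
  P[6]: 38 + -12 = 26
  P[7]: 28 + -12 = 16
  P[8]: 43 + -12 = 31
  P[9]: 52 + -12 = 40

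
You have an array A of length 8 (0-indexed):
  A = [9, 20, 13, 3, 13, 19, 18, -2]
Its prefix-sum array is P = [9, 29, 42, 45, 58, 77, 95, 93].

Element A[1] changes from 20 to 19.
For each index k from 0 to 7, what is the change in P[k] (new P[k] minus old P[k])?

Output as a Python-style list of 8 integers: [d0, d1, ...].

Answer: [0, -1, -1, -1, -1, -1, -1, -1]

Derivation:
Element change: A[1] 20 -> 19, delta = -1
For k < 1: P[k] unchanged, delta_P[k] = 0
For k >= 1: P[k] shifts by exactly -1
Delta array: [0, -1, -1, -1, -1, -1, -1, -1]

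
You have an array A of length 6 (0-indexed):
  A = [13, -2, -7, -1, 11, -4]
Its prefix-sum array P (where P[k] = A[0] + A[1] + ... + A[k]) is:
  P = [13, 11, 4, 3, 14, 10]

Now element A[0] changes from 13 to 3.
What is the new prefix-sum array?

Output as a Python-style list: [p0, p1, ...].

Answer: [3, 1, -6, -7, 4, 0]

Derivation:
Change: A[0] 13 -> 3, delta = -10
P[k] for k < 0: unchanged (A[0] not included)
P[k] for k >= 0: shift by delta = -10
  P[0] = 13 + -10 = 3
  P[1] = 11 + -10 = 1
  P[2] = 4 + -10 = -6
  P[3] = 3 + -10 = -7
  P[4] = 14 + -10 = 4
  P[5] = 10 + -10 = 0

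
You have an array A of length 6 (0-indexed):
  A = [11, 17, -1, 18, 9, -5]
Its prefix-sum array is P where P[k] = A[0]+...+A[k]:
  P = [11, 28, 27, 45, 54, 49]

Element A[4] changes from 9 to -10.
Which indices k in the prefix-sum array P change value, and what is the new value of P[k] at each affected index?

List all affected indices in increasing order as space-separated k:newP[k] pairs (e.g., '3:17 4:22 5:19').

P[k] = A[0] + ... + A[k]
P[k] includes A[4] iff k >= 4
Affected indices: 4, 5, ..., 5; delta = -19
  P[4]: 54 + -19 = 35
  P[5]: 49 + -19 = 30

Answer: 4:35 5:30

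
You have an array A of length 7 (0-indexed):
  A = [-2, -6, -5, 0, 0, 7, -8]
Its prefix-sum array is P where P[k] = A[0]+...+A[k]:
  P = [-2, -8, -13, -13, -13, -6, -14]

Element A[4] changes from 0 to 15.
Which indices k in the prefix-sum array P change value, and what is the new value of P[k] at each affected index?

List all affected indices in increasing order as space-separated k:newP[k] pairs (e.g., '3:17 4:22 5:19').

Answer: 4:2 5:9 6:1

Derivation:
P[k] = A[0] + ... + A[k]
P[k] includes A[4] iff k >= 4
Affected indices: 4, 5, ..., 6; delta = 15
  P[4]: -13 + 15 = 2
  P[5]: -6 + 15 = 9
  P[6]: -14 + 15 = 1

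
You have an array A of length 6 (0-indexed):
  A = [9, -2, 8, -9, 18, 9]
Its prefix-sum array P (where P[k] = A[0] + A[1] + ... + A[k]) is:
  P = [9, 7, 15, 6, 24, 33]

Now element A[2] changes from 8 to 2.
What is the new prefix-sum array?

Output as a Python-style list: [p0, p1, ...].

Answer: [9, 7, 9, 0, 18, 27]

Derivation:
Change: A[2] 8 -> 2, delta = -6
P[k] for k < 2: unchanged (A[2] not included)
P[k] for k >= 2: shift by delta = -6
  P[0] = 9 + 0 = 9
  P[1] = 7 + 0 = 7
  P[2] = 15 + -6 = 9
  P[3] = 6 + -6 = 0
  P[4] = 24 + -6 = 18
  P[5] = 33 + -6 = 27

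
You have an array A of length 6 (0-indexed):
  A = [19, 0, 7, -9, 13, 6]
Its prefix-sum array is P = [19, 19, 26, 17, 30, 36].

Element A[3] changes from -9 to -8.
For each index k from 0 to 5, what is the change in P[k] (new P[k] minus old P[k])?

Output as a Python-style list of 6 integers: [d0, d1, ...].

Element change: A[3] -9 -> -8, delta = 1
For k < 3: P[k] unchanged, delta_P[k] = 0
For k >= 3: P[k] shifts by exactly 1
Delta array: [0, 0, 0, 1, 1, 1]

Answer: [0, 0, 0, 1, 1, 1]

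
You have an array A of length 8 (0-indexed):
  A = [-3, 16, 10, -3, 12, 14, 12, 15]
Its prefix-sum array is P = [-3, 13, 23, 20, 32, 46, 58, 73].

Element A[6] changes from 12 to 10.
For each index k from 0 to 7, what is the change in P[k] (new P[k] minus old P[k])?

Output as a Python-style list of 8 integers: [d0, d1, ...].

Answer: [0, 0, 0, 0, 0, 0, -2, -2]

Derivation:
Element change: A[6] 12 -> 10, delta = -2
For k < 6: P[k] unchanged, delta_P[k] = 0
For k >= 6: P[k] shifts by exactly -2
Delta array: [0, 0, 0, 0, 0, 0, -2, -2]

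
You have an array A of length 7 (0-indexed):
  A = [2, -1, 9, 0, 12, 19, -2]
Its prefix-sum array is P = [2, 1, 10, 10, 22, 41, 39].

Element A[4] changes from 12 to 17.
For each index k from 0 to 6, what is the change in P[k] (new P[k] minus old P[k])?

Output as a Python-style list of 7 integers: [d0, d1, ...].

Answer: [0, 0, 0, 0, 5, 5, 5]

Derivation:
Element change: A[4] 12 -> 17, delta = 5
For k < 4: P[k] unchanged, delta_P[k] = 0
For k >= 4: P[k] shifts by exactly 5
Delta array: [0, 0, 0, 0, 5, 5, 5]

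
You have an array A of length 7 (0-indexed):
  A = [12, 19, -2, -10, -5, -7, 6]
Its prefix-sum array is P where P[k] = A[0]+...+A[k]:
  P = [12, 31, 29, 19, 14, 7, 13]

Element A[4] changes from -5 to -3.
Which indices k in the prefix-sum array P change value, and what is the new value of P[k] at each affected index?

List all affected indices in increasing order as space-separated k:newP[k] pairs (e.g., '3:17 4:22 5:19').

P[k] = A[0] + ... + A[k]
P[k] includes A[4] iff k >= 4
Affected indices: 4, 5, ..., 6; delta = 2
  P[4]: 14 + 2 = 16
  P[5]: 7 + 2 = 9
  P[6]: 13 + 2 = 15

Answer: 4:16 5:9 6:15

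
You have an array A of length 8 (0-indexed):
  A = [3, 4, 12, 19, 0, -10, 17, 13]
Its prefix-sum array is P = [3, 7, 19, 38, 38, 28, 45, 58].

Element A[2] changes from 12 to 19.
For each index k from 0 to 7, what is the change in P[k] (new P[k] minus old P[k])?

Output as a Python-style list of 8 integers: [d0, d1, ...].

Element change: A[2] 12 -> 19, delta = 7
For k < 2: P[k] unchanged, delta_P[k] = 0
For k >= 2: P[k] shifts by exactly 7
Delta array: [0, 0, 7, 7, 7, 7, 7, 7]

Answer: [0, 0, 7, 7, 7, 7, 7, 7]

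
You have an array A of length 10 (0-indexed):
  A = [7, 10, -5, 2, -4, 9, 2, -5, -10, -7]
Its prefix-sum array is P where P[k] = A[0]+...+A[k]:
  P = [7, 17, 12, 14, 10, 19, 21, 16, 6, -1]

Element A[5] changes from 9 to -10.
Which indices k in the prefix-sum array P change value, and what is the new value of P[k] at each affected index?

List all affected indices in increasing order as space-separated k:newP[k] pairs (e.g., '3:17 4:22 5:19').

P[k] = A[0] + ... + A[k]
P[k] includes A[5] iff k >= 5
Affected indices: 5, 6, ..., 9; delta = -19
  P[5]: 19 + -19 = 0
  P[6]: 21 + -19 = 2
  P[7]: 16 + -19 = -3
  P[8]: 6 + -19 = -13
  P[9]: -1 + -19 = -20

Answer: 5:0 6:2 7:-3 8:-13 9:-20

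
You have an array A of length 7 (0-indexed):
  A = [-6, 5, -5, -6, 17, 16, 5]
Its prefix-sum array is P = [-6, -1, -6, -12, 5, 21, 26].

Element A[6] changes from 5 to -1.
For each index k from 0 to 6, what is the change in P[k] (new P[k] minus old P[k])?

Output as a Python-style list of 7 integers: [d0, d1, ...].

Answer: [0, 0, 0, 0, 0, 0, -6]

Derivation:
Element change: A[6] 5 -> -1, delta = -6
For k < 6: P[k] unchanged, delta_P[k] = 0
For k >= 6: P[k] shifts by exactly -6
Delta array: [0, 0, 0, 0, 0, 0, -6]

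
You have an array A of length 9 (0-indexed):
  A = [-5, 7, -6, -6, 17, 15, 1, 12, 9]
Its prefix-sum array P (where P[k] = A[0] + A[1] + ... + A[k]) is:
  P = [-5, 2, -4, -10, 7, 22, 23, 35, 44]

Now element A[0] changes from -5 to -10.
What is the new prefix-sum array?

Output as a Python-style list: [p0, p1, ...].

Answer: [-10, -3, -9, -15, 2, 17, 18, 30, 39]

Derivation:
Change: A[0] -5 -> -10, delta = -5
P[k] for k < 0: unchanged (A[0] not included)
P[k] for k >= 0: shift by delta = -5
  P[0] = -5 + -5 = -10
  P[1] = 2 + -5 = -3
  P[2] = -4 + -5 = -9
  P[3] = -10 + -5 = -15
  P[4] = 7 + -5 = 2
  P[5] = 22 + -5 = 17
  P[6] = 23 + -5 = 18
  P[7] = 35 + -5 = 30
  P[8] = 44 + -5 = 39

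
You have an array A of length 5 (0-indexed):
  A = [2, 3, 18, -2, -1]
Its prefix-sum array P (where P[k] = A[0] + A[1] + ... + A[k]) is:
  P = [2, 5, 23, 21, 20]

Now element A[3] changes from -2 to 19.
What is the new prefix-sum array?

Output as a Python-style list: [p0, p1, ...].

Change: A[3] -2 -> 19, delta = 21
P[k] for k < 3: unchanged (A[3] not included)
P[k] for k >= 3: shift by delta = 21
  P[0] = 2 + 0 = 2
  P[1] = 5 + 0 = 5
  P[2] = 23 + 0 = 23
  P[3] = 21 + 21 = 42
  P[4] = 20 + 21 = 41

Answer: [2, 5, 23, 42, 41]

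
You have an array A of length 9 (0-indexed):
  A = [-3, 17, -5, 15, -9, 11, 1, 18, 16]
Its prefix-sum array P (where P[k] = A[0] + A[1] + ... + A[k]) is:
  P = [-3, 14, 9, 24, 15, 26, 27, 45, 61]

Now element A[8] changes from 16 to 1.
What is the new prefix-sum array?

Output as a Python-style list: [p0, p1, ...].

Change: A[8] 16 -> 1, delta = -15
P[k] for k < 8: unchanged (A[8] not included)
P[k] for k >= 8: shift by delta = -15
  P[0] = -3 + 0 = -3
  P[1] = 14 + 0 = 14
  P[2] = 9 + 0 = 9
  P[3] = 24 + 0 = 24
  P[4] = 15 + 0 = 15
  P[5] = 26 + 0 = 26
  P[6] = 27 + 0 = 27
  P[7] = 45 + 0 = 45
  P[8] = 61 + -15 = 46

Answer: [-3, 14, 9, 24, 15, 26, 27, 45, 46]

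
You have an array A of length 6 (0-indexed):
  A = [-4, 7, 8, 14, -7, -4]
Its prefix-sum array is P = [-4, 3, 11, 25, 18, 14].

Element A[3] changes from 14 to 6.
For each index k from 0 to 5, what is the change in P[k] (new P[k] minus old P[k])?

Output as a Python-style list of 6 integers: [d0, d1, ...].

Answer: [0, 0, 0, -8, -8, -8]

Derivation:
Element change: A[3] 14 -> 6, delta = -8
For k < 3: P[k] unchanged, delta_P[k] = 0
For k >= 3: P[k] shifts by exactly -8
Delta array: [0, 0, 0, -8, -8, -8]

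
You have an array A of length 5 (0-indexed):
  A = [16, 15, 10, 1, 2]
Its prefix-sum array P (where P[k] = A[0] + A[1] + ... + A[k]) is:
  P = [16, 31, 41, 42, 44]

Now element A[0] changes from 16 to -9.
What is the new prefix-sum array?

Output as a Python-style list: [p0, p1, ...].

Change: A[0] 16 -> -9, delta = -25
P[k] for k < 0: unchanged (A[0] not included)
P[k] for k >= 0: shift by delta = -25
  P[0] = 16 + -25 = -9
  P[1] = 31 + -25 = 6
  P[2] = 41 + -25 = 16
  P[3] = 42 + -25 = 17
  P[4] = 44 + -25 = 19

Answer: [-9, 6, 16, 17, 19]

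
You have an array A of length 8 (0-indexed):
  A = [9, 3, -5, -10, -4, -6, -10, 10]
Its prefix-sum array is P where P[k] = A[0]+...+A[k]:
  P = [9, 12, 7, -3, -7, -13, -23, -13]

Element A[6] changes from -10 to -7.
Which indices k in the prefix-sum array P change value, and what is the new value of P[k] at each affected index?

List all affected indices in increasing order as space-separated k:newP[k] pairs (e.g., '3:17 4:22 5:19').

Answer: 6:-20 7:-10

Derivation:
P[k] = A[0] + ... + A[k]
P[k] includes A[6] iff k >= 6
Affected indices: 6, 7, ..., 7; delta = 3
  P[6]: -23 + 3 = -20
  P[7]: -13 + 3 = -10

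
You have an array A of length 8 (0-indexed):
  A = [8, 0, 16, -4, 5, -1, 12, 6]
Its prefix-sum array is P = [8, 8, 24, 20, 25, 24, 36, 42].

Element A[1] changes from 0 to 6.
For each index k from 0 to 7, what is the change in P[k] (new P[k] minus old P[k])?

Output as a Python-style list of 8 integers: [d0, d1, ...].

Element change: A[1] 0 -> 6, delta = 6
For k < 1: P[k] unchanged, delta_P[k] = 0
For k >= 1: P[k] shifts by exactly 6
Delta array: [0, 6, 6, 6, 6, 6, 6, 6]

Answer: [0, 6, 6, 6, 6, 6, 6, 6]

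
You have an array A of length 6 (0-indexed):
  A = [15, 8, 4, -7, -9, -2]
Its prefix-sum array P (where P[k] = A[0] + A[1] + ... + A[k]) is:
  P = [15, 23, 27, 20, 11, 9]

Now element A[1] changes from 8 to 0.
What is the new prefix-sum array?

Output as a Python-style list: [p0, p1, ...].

Answer: [15, 15, 19, 12, 3, 1]

Derivation:
Change: A[1] 8 -> 0, delta = -8
P[k] for k < 1: unchanged (A[1] not included)
P[k] for k >= 1: shift by delta = -8
  P[0] = 15 + 0 = 15
  P[1] = 23 + -8 = 15
  P[2] = 27 + -8 = 19
  P[3] = 20 + -8 = 12
  P[4] = 11 + -8 = 3
  P[5] = 9 + -8 = 1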